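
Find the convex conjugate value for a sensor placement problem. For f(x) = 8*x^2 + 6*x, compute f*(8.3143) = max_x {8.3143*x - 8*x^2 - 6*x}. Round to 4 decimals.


f*(y) = sup_x {y*x - a*x^2 - b*x} = sup_x {(y-b)*x - a*x^2}
FOC: (y - b) - 2a*x = 0 => x* = (y - b)/(2a)
x* = (8.3143 - 6)/(2*8) = 0.1446
f*(8.3143) = (y-b)^2/(4a) = (8.3143 - 6)^2/(4*8)
= 5.356/32 = 0.1674


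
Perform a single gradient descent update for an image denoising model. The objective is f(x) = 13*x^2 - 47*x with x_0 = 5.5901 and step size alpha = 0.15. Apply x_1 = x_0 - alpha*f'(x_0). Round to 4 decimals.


We compute the gradient at x_0 and apply the update.
f'(x) = 26*x - 47
f'(5.5901) = 26*5.5901 - 47 = 98.3426
x_1 = 5.5901 - 0.15*98.3426 = -9.1613


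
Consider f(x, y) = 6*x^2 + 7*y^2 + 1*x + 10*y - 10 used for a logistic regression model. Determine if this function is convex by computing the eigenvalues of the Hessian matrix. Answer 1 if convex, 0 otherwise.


The Hessian of f(x,y) = 6*x^2 + 7*y^2 + 1*x + 10*y - 10 is:
H = [[12, 0], [0, 14]]
Trace = 12 + 14 = 26
Determinant = 12*14 - (0)^2 = 168
Discriminant = (26)^2 - 4*168 = 4.0
Eigenvalues: lambda_1 = 12.0, lambda_2 = 14.0
The function is convex.

1


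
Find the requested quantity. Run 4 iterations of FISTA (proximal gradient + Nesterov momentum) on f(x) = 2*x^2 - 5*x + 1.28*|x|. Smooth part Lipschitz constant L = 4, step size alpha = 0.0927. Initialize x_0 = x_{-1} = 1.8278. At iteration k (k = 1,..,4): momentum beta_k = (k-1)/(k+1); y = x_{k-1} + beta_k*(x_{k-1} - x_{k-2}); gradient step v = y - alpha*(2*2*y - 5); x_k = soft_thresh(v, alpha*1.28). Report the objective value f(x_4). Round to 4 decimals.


FISTA on f(x) = 2*x^2 - 5*x + 1.28*|x|
L = 4, alpha = 0.0927
Iteration 1: beta = 0.0, y = 1.8278 + 0.0*(1.8278 - 1.8278) = 1.8278
  grad(y) = 2.3112, v = y - alpha*grad = 1.6136
  prox(v) = soft_thresh(1.6136, 0.1187) = 1.4949
Iteration 2: beta = 0.3333, y = 1.4949 + 0.3333*(1.4949 - 1.8278) = 1.3839
  grad(y) = 0.5357, v = y - alpha*grad = 1.3343
  prox(v) = soft_thresh(1.3343, 0.1187) = 1.2156
Iteration 3: beta = 0.5, y = 1.2156 + 0.5*(1.2156 - 1.4949) = 1.076
  grad(y) = -0.6961, v = y - alpha*grad = 1.1405
  prox(v) = soft_thresh(1.1405, 0.1187) = 1.0218
Iteration 4: beta = 0.6, y = 1.0218 + 0.6*(1.0218 - 1.2156) = 0.9056
  grad(y) = -1.3777, v = y - alpha*grad = 1.0333
  prox(v) = soft_thresh(1.0333, 0.1187) = 0.9146
f(x_4) = 2*0.9146^2 - 5*0.9146 + 1.28*|0.9146| = -1.7293


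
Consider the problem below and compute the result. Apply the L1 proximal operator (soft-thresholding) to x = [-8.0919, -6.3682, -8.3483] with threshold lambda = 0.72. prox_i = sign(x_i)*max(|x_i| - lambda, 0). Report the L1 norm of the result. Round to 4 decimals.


Soft-thresholding with lambda = 0.72:
prox(-8.0919) = sign(-8.0919)*max(|-8.0919| - 0.72, 0) = -7.3719
prox(-6.3682) = sign(-6.3682)*max(|-6.3682| - 0.72, 0) = -5.6482
prox(-8.3483) = sign(-8.3483)*max(|-8.3483| - 0.72, 0) = -7.6283
prox(x) = [-7.3719, -5.6482, -7.6283]
||prox(x)||_1 = 7.3719 + 5.6482 + 7.6283 = 20.6484


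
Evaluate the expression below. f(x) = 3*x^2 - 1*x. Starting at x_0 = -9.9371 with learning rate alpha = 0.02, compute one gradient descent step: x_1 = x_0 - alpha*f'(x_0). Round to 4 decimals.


We compute the gradient at x_0 and apply the update.
f'(x) = 6*x - 1
f'(-9.9371) = 6*-9.9371 - 1 = -60.6226
x_1 = -9.9371 - 0.02*-60.6226 = -8.7246


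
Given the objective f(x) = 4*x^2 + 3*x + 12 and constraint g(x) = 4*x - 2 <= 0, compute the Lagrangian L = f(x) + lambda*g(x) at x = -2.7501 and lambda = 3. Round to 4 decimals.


Step 1: Evaluate f(x).
f(-2.7501) = 4*(-2.7501)^2 + 3*(-2.7501) + 12 = 34.0019
Step 2: Evaluate g(x).
g(-2.7501) = 4*-2.7501 - 2 = -13.0004
Step 3: Compute Lagrangian.
L = 34.0019 + 3*-13.0004 = -4.9993


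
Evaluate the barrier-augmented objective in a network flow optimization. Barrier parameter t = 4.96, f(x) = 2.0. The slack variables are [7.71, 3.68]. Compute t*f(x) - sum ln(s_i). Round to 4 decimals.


Step 1: Compute log-barrier.
ln values: [2.0425, 1.3029]
phi = -(2.0425 + 1.3029) = -3.3454
Step 2: Compute augmented objective.
t*f(x) = 4.96*2.0 = 9.92
Total = 9.92 - 3.3454 = 6.5746


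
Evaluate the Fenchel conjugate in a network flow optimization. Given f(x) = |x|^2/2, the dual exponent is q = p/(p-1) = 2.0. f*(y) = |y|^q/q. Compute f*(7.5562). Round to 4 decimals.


The conjugate exponent q satisfies 1/p + 1/q = 1.
p = 2, so q = 2/(2 - 1) = 2.0
|y|^q = 7.5562^2.0 = 57.0962
f*(7.5562) = 57.0962 / 2.0 = 28.5481


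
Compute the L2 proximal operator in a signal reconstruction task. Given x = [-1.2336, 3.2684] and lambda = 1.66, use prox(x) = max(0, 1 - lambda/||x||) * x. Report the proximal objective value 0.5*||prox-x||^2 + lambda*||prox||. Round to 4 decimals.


Step 1: Compute ||x||.
||x|| = 3.4935
Step 2: Compute scaling factor.
scale = max(0, 1 - 1.66/3.4935) = 0.5248
Step 3: prox(x) = [-0.6474, 1.7153]
||prox(x)|| = 1.8335
Step 4: Proximal objective.
0.5*||prox-x||^2 = 1.3778
lambda*||prox|| = 3.0436
Total = 4.4213


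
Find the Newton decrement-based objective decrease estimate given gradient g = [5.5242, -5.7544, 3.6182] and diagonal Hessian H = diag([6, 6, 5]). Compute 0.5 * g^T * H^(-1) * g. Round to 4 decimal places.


Step 1: H is diagonal, so H^(-1) * g = [0.9207, -0.9591, 0.7236].
Step 2: g^T H^(-1) g = sum_i g_i^2 / H_ii
  = (5.5242)^2/6 + (-5.7544)^2/6 + (3.6182)^2/5
  = 5.0861 + 5.5189 + 2.6183 = 13.2233
Step 3: Objective decrease = 0.5 * g^T H^(-1) g = 6.6116


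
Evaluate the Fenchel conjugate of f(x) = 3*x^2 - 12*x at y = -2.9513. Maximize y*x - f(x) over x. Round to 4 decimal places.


f*(y) = sup_x {y*x - a*x^2 - b*x} = sup_x {(y-b)*x - a*x^2}
FOC: (y - b) - 2a*x = 0 => x* = (y - b)/(2a)
x* = (-2.9513 + 12)/(2*3) = 1.5081
f*(-2.9513) = (y-b)^2/(4a) = (-2.9513 + 12)^2/(4*3)
= 81.879/12 = 6.8232


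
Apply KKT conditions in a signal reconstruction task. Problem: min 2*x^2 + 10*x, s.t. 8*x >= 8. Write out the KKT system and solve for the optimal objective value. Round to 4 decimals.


Step 1: Try lambda = 0 (constraint inactive).
x_unc = -10/(2*2) = -2.5
Check: 8*-2.5 = -20.0 < 8 -- violated!
Step 2: Constraint must be active: 8*x = 8
x* = 8/8 = 1.0
lambda = (2*2*1.0 + 10)/8 = 1.75
Step 3: Compute optimal value.
f(x*) = 2*1.0^2 + 10*1.0 = 12.0


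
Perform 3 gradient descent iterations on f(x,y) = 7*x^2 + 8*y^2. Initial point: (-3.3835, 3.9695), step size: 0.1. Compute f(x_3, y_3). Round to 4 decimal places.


Gradient descent on f(x,y) = 7*x^2 + 8*y^2.
Starting point: (-3.3835, 3.9695), alpha = 0.1
Step 1: grad_x = 2*7*-3.3835 = -47.369, grad_y = 2*8*3.9695 = 63.512
  x_1 = -3.3835 - 0.1*-47.369 = 1.3534
  y_1 = 3.9695 - 0.1*63.512 = -2.3817
Step 2: grad_x = 2*7*1.3534 = 18.9476, grad_y = 2*8*-2.3817 = -38.1072
  x_2 = 1.3534 - 0.1*18.9476 = -0.5414
  y_2 = -2.3817 - 0.1*-38.1072 = 1.429
Step 3: grad_x = 2*7*-0.5414 = -7.579, grad_y = 2*8*1.429 = 22.8643
  x_3 = -0.5414 - 0.1*-7.579 = 0.2165
  y_3 = 1.429 - 0.1*22.8643 = -0.8574
f(0.2165, -0.8574) = 7*0.2165^2 + 8*(-0.8574)^2 = 6.2095


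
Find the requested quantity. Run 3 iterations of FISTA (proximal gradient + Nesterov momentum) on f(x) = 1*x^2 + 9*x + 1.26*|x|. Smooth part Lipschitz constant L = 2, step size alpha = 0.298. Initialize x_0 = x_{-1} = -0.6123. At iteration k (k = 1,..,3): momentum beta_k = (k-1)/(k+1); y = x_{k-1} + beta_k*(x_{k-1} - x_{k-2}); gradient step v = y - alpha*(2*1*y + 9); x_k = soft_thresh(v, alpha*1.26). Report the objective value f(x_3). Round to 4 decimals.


FISTA on f(x) = 1*x^2 + 9*x + 1.26*|x|
L = 2, alpha = 0.298
Iteration 1: beta = 0.0, y = -0.6123 + 0.0*(-0.6123 + 0.6123) = -0.6123
  grad(y) = 7.7754, v = y - alpha*grad = -2.9294
  prox(v) = soft_thresh(-2.9294, 0.3755) = -2.5539
Iteration 2: beta = 0.3333, y = -2.5539 + 0.3333*(-2.5539 + 0.6123) = -3.2011
  grad(y) = 2.5978, v = y - alpha*grad = -3.9752
  prox(v) = soft_thresh(-3.9752, 0.3755) = -3.5998
Iteration 3: beta = 0.5, y = -3.5998 + 0.5*(-3.5998 + 2.5539) = -4.1227
  grad(y) = 0.7546, v = y - alpha*grad = -4.3476
  prox(v) = soft_thresh(-4.3476, 0.3755) = -3.9721
f(x_3) = 1*(-3.9721)^2 + 9*(-3.9721) + 1.26*|-3.9721| = -14.9665


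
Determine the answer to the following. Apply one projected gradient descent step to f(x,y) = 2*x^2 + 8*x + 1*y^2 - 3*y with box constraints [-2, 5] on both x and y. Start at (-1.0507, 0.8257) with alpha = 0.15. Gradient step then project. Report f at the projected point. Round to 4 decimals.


Step 1: Compute gradient at (-1.0507, 0.8257).
grad_x = 2*2*-1.0507 + 8 = 3.7972
grad_y = 2*1*0.8257 - 3 = -1.3486
Step 2: Gradient step.
x_raw = -1.0507 - 0.15*3.7972 = -1.6203
y_raw = 0.8257 - 0.15*-1.3486 = 1.028
Step 3: Project onto [-2, 5].
x_proj = clip(-1.6203) = -1.6203
y_proj = clip(1.028) = 1.028
Step 4: Evaluate f.
f(-1.6203, 1.028) = -9.7388


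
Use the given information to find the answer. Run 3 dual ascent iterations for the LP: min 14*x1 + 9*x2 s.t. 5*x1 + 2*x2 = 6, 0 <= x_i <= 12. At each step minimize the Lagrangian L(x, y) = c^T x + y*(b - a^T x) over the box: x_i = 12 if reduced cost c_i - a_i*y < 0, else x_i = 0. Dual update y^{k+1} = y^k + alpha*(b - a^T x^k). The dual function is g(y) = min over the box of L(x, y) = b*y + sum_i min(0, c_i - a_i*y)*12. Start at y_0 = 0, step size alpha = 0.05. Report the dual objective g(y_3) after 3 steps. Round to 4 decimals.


Dual ascent for LP: min 14*x1 + 9*x2, 5*x1 + 2*x2 = 6, 0 <= x_i <= 12
Step 1: y^k = 0.0, reduced costs: (14.0, 9.0)
  x^k = (0.0, 0.0), subgradient = b - a^T x = 6.0
  y^{k+1} = 0.0 + 0.05*6.0 = 0.3
Step 2: y^k = 0.3, reduced costs: (12.5, 8.4)
  x^k = (0.0, 0.0), subgradient = b - a^T x = 6.0
  y^{k+1} = 0.3 + 0.05*6.0 = 0.6
Step 3: y^k = 0.6, reduced costs: (11.0, 7.8)
  x^k = (0.0, 0.0), subgradient = b - a^T x = 6.0
  y^{k+1} = 0.6 + 0.05*6.0 = 0.9
Dual objective at y_3 = 0.9: reduced costs (9.5, 7.2), box minimizer x = (0.0, 0.0)
g(y_3) = b*y + (c1 - a1*y)*x1 + (c2 - a2*y)*x2 = 6*0.9 + 9.5*0.0 + 7.2*0.0 = 5.4 + 0.0 + 0.0 = 5.4


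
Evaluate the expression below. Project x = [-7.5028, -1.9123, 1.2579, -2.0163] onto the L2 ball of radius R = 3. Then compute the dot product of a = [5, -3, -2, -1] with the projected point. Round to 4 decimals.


Step 1: Compute ||x|| (intermediates to 6 decimals).
||x|| = sqrt((-7.5028)^2 + (-1.9123)^2 + 1.2579^2 + (-2.0163)^2) = 8.099178
Step 2: Project.
Since ||x|| > R, scale = R/||x|| = 3/8.099178 = 0.370408, proj(x) = scale * x
proj(x) = [-2.779097, -0.708331, 0.465936, -0.746854]
Step 3: Dot product.
a^T * proj(x) = 5*(-2.779097) - 3*(-0.708331) - 2*0.465936 - 1*(-0.746854) = -11.9555


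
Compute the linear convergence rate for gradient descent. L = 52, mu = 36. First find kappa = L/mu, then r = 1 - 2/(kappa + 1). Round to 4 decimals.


Step 1: Compute the condition number.
kappa = L/mu = 52/36 = 1.4444
Step 2: Compute the convergence rate.
r = 1 - 2/(kappa + 1) = 1 - 2*mu/(L + mu) = (L - mu)/(L + mu) = 16/88 = 0.1818


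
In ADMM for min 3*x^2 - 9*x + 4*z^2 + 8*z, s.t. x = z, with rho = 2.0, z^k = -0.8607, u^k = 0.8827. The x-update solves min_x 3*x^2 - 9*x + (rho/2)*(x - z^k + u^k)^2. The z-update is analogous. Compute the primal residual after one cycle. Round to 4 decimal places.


ADMM iteration with rho = 2.0, z^k = -0.8607, u^k = 0.8827
Step 1: x-update.
Minimize 3*x^2 - 9*x + (2.0/2)*(x + 0.8607 + 0.8827)^2
FOC: (2*3 + 2.0)*x = 9 + 2.0*(-0.8607 - 0.8827)
x^{k+1} = 0.6892
Step 2: z-update.
Minimize 4*z^2 + 8*z + (2.0/2)*(0.6892 - z + 0.8827)^2
FOC: (2*4 + 2.0)*z = -8 + 2.0*(0.6892 + 0.8827)
z^{k+1} = -0.4856
Step 3: u-update.
u^{k+1} = 0.8827 + 0.6892 + 0.4856 = 2.0575
Step 4: Primal residual = |0.6892 + 0.4856| = 1.1748


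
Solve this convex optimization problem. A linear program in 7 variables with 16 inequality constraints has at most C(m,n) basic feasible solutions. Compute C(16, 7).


Each vertex corresponds to some choice of n active constraints out of m, so the number of vertices is at most C(m, n) = m! / (n!(m-n)!).
m = 16, n = 7
Numerator: 16 * 15 * 14 * 13 * 12 * 11 * 10
Denominator: 7! = 5040
C(16, 7) = 11440


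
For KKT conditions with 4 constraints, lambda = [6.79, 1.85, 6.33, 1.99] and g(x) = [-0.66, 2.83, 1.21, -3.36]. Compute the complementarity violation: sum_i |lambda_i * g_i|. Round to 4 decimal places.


KKT complementary slackness check:
lambda_1 * g_1 = 6.79 * -0.66 = -4.4814
lambda_2 * g_2 = 1.85 * 2.83 = 5.2355
lambda_3 * g_3 = 6.33 * 1.21 = 7.6593
lambda_4 * g_4 = 1.99 * -3.36 = -6.6864
Total violation = 4.4814 + 5.2355 + 7.6593 + 6.6864 = 24.0626


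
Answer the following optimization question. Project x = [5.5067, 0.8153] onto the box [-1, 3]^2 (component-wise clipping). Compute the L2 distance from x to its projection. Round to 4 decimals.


Project each component onto [-1, 3].
clip(5.5067) = 3.0, clip(0.8153) = 0.8153
Projection = [3.0, 0.8153]
Squared diffs: [6.2835, 0.0]
Distance = sqrt(6.2835) = 2.5067


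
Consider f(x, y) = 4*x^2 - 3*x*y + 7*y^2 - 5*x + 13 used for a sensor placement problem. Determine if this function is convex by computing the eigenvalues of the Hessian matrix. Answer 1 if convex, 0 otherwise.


The Hessian of f(x,y) = 4*x^2 - 3*x*y + 7*y^2 - 5*x + 13 is:
H = [[8, -3], [-3, 14]]
Trace = 8 + 14 = 22
Determinant = 8*14 - (-3)^2 = 103
Discriminant = (22)^2 - 4*103 = 72.0
Eigenvalues: lambda_1 = 6.7574, lambda_2 = 15.2426
The function is convex.

1


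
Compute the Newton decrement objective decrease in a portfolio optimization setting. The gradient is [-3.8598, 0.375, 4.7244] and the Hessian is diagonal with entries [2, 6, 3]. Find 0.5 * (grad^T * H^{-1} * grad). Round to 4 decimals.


Step 1: H is diagonal, so H^(-1) * g = [-1.9299, 0.0625, 1.5748].
Step 2: g^T H^(-1) g = sum_i g_i^2 / H_ii
  = (-3.8598)^2/2 + (0.375)^2/6 + (4.7244)^2/3
  = 7.449 + 0.0234 + 7.44 = 14.9125
Step 3: Objective decrease = 0.5 * g^T H^(-1) g = 7.4562


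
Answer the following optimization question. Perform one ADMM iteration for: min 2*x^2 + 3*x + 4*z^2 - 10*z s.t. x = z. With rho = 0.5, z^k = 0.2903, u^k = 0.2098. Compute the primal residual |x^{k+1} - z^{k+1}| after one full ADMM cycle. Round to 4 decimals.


ADMM iteration with rho = 0.5, z^k = 0.2903, u^k = 0.2098
Step 1: x-update.
Minimize 2*x^2 + 3*x + (0.5/2)*(x - 0.2903 + 0.2098)^2
FOC: (2*2 + 0.5)*x = -3 + 0.5*(0.2903 - 0.2098)
x^{k+1} = -0.6577
Step 2: z-update.
Minimize 4*z^2 - 10*z + (0.5/2)*(-0.6577 - z + 0.2098)^2
FOC: (2*4 + 0.5)*z = 10 + 0.5*(-0.6577 + 0.2098)
z^{k+1} = 1.1501
Step 3: u-update.
u^{k+1} = 0.2098 - 0.6577 - 1.1501 = -1.598
Step 4: Primal residual = |-0.6577 - 1.1501| = 1.8078


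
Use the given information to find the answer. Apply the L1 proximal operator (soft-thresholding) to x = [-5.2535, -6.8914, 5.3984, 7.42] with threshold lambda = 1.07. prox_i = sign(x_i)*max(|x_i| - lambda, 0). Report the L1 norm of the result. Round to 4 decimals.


Soft-thresholding with lambda = 1.07:
prox(-5.2535) = sign(-5.2535)*max(|-5.2535| - 1.07, 0) = -4.1835
prox(-6.8914) = sign(-6.8914)*max(|-6.8914| - 1.07, 0) = -5.8214
prox(5.3984) = sign(5.3984)*max(|5.3984| - 1.07, 0) = 4.3284
prox(7.42) = sign(7.42)*max(|7.42| - 1.07, 0) = 6.35
prox(x) = [-4.1835, -5.8214, 4.3284, 6.35]
||prox(x)||_1 = 4.1835 + 5.8214 + 4.3284 + 6.35 = 20.6833


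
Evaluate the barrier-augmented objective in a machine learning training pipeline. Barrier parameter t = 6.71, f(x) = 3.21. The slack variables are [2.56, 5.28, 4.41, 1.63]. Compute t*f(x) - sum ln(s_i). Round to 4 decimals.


Step 1: Compute log-barrier.
ln values: [0.94, 1.6639, 1.4839, 0.4886]
phi = -(0.94 + 1.6639 + 1.4839 + 0.4886) = -4.5764
Step 2: Compute augmented objective.
t*f(x) = 6.71*3.21 = 21.5391
Total = 21.5391 - 4.5764 = 16.9627


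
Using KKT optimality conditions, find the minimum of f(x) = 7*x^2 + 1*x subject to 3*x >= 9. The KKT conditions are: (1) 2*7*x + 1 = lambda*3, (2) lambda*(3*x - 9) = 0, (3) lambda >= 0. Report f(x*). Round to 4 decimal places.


Step 1: Try lambda = 0 (constraint inactive).
x_unc = -1/(2*7) = -0.0714
Check: 3*-0.0714 = -0.2142 < 9 -- violated!
Step 2: Constraint must be active: 3*x = 9
x* = 9/3 = 3.0
lambda = (2*7*3.0 + 1)/3 = 14.3333
Step 3: Compute optimal value.
f(x*) = 7*3.0^2 + 1*3.0 = 66.0


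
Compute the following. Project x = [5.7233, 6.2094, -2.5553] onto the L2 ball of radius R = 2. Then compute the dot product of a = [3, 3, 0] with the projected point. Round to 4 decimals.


Step 1: Compute ||x|| (intermediates to 6 decimals).
||x|| = sqrt(5.7233^2 + 6.2094^2 + (-2.5553)^2) = 8.822832
Step 2: Project.
Since ||x|| > R, scale = R/||x|| = 2/8.822832 = 0.226685, proj(x) = scale * x
proj(x) = [1.297386, 1.407578, -0.579248]
Step 3: Dot product.
a^T * proj(x) = 3*1.297386 + 3*1.407578 + 0*(-0.579248) = 8.1149


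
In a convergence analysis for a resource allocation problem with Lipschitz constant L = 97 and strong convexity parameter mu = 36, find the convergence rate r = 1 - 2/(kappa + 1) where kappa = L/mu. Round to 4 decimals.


Step 1: Compute the condition number.
kappa = L/mu = 97/36 = 2.6944
Step 2: Compute the convergence rate.
r = 1 - 2/(kappa + 1) = 1 - 2*mu/(L + mu) = (L - mu)/(L + mu) = 61/133 = 0.4586


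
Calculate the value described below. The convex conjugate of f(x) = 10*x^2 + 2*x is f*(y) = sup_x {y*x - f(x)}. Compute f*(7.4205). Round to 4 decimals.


f*(y) = sup_x {y*x - a*x^2 - b*x} = sup_x {(y-b)*x - a*x^2}
FOC: (y - b) - 2a*x = 0 => x* = (y - b)/(2a)
x* = (7.4205 - 2)/(2*10) = 0.271
f*(7.4205) = (y-b)^2/(4a) = (7.4205 - 2)^2/(4*10)
= 29.3818/40 = 0.7345


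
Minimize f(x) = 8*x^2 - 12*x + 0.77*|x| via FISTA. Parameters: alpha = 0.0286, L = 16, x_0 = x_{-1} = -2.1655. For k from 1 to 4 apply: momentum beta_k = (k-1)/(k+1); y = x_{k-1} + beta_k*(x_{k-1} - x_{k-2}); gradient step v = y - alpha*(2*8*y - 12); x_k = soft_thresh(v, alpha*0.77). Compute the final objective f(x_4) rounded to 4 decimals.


FISTA on f(x) = 8*x^2 - 12*x + 0.77*|x|
L = 16, alpha = 0.0286
Iteration 1: beta = 0.0, y = -2.1655 + 0.0*(-2.1655 + 2.1655) = -2.1655
  grad(y) = -46.648, v = y - alpha*grad = -0.8314
  prox(v) = soft_thresh(-0.8314, 0.022) = -0.8093
Iteration 2: beta = 0.3333, y = -0.8093 + 0.3333*(-0.8093 + 2.1655) = -0.3573
  grad(y) = -17.7167, v = y - alpha*grad = 0.1494
  prox(v) = soft_thresh(0.1494, 0.022) = 0.1274
Iteration 3: beta = 0.5, y = 0.1274 + 0.5*(0.1274 + 0.8093) = 0.5957
  grad(y) = -2.4681, v = y - alpha*grad = 0.6663
  prox(v) = soft_thresh(0.6663, 0.022) = 0.6443
Iteration 4: beta = 0.6, y = 0.6443 + 0.6*(0.6443 - 0.1274) = 0.9545
  grad(y) = 3.2715, v = y - alpha*grad = 0.8609
  prox(v) = soft_thresh(0.8609, 0.022) = 0.8389
f(x_4) = 8*0.8389^2 - 12*0.8389 + 0.77*|0.8389| = -3.7909


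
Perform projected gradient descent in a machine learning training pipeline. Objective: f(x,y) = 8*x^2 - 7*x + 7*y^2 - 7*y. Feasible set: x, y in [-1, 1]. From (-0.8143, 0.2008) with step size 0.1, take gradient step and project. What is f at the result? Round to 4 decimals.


Step 1: Compute gradient at (-0.8143, 0.2008).
grad_x = 2*8*-0.8143 - 7 = -20.0288
grad_y = 2*7*0.2008 - 7 = -4.1888
Step 2: Gradient step.
x_raw = -0.8143 - 0.1*-20.0288 = 1.1886
y_raw = 0.2008 - 0.1*-4.1888 = 0.6197
Step 3: Project onto [-1, 1].
x_proj = clip(1.1886) = 1.0
y_proj = clip(0.6197) = 0.6197
Step 4: Evaluate f.
f(1.0, 0.6197) = -0.6497


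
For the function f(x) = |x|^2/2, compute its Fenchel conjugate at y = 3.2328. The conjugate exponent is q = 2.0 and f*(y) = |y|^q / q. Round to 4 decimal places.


The conjugate exponent q satisfies 1/p + 1/q = 1.
p = 2, so q = 2/(2 - 1) = 2.0
|y|^q = 3.2328^2.0 = 10.451
f*(3.2328) = 10.451 / 2.0 = 5.2255


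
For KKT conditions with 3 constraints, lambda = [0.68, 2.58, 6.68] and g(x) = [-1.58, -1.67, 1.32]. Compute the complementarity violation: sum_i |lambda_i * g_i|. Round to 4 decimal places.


KKT complementary slackness check:
lambda_1 * g_1 = 0.68 * -1.58 = -1.0744
lambda_2 * g_2 = 2.58 * -1.67 = -4.3086
lambda_3 * g_3 = 6.68 * 1.32 = 8.8176
Total violation = 1.0744 + 4.3086 + 8.8176 = 14.2006


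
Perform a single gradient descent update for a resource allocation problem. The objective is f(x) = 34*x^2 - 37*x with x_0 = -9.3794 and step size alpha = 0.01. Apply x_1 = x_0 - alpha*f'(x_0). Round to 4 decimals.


We compute the gradient at x_0 and apply the update.
f'(x) = 68*x - 37
f'(-9.3794) = 68*-9.3794 - 37 = -674.7992
x_1 = -9.3794 - 0.01*-674.7992 = -2.6314


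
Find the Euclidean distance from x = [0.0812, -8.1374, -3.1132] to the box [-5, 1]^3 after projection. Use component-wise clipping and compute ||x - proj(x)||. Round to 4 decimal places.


Project each component onto [-5, 1].
clip(0.0812) = 0.0812, clip(-8.1374) = -5.0, clip(-3.1132) = -3.1132
Projection = [0.0812, -5.0, -3.1132]
Squared diffs: [0.0, 9.8433, 0.0]
Distance = sqrt(9.8433) = 3.1374


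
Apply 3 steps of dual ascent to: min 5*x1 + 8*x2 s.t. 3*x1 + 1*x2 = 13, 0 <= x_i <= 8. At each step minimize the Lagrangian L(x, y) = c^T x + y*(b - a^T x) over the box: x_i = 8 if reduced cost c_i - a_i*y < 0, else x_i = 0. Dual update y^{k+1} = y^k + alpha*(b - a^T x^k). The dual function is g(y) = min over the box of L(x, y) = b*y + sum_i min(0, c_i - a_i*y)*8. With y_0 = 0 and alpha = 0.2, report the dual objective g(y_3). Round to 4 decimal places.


Dual ascent for LP: min 5*x1 + 8*x2, 3*x1 + 1*x2 = 13, 0 <= x_i <= 8
Step 1: y^k = 0.0, reduced costs: (5.0, 8.0)
  x^k = (0.0, 0.0), subgradient = b - a^T x = 13.0
  y^{k+1} = 0.0 + 0.2*13.0 = 2.6
Step 2: y^k = 2.6, reduced costs: (-2.8, 5.4)
  x^k = (8.0, 0.0), subgradient = b - a^T x = -11.0
  y^{k+1} = 2.6 + 0.2*-11.0 = 0.4
Step 3: y^k = 0.4, reduced costs: (3.8, 7.6)
  x^k = (0.0, 0.0), subgradient = b - a^T x = 13.0
  y^{k+1} = 0.4 + 0.2*13.0 = 3.0
Dual objective at y_3 = 3.0: reduced costs (-4.0, 5.0), box minimizer x = (8.0, 0.0)
g(y_3) = b*y + (c1 - a1*y)*x1 + (c2 - a2*y)*x2 = 13*3.0 + (-4.0)*8.0 + 5.0*0.0 = 39.0 - 32.0 + 0.0 = 7.0


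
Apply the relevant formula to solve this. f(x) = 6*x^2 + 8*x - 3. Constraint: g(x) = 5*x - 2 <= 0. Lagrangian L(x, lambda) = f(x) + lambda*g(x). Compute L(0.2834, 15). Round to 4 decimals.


Step 1: Evaluate f(x).
f(0.2834) = 6*0.2834^2 + 8*0.2834 - 3 = -0.2509
Step 2: Evaluate g(x).
g(0.2834) = 5*0.2834 - 2 = -0.583
Step 3: Compute Lagrangian.
L = -0.2509 + 15*-0.583 = -8.9959


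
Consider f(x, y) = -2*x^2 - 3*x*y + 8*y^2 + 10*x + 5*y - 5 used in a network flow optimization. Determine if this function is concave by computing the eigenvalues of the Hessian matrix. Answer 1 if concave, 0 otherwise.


The Hessian of f(x,y) = -2*x^2 - 3*x*y + 8*y^2 + 10*x + 5*y - 5 is:
H = [[-4, -3], [-3, 16]]
Trace = -4 + 16 = 12
Determinant = -4*16 - (-3)^2 = -73
Discriminant = (12)^2 - 4*-73 = 436.0
Eigenvalues: lambda_1 = -4.4403, lambda_2 = 16.4403
The function is not concave.

0


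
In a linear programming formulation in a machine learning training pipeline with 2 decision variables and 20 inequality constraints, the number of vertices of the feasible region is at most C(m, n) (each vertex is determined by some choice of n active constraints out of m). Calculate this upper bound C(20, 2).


Each vertex corresponds to some choice of n active constraints out of m, so the number of vertices is at most C(m, n) = m! / (n!(m-n)!).
m = 20, n = 2
Numerator: 20 * 19
Denominator: 2! = 2
C(20, 2) = 190


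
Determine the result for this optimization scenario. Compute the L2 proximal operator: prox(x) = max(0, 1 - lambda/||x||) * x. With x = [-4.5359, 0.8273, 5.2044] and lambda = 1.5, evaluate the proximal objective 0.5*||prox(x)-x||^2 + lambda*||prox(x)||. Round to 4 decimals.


Step 1: Compute ||x||.
||x|| = 6.953
Step 2: Compute scaling factor.
scale = max(0, 1 - 1.5/6.953) = 0.7843
Step 3: prox(x) = [-3.5574, 0.6488, 4.0816]
||prox(x)|| = 5.453
Step 4: Proximal objective.
0.5*||prox-x||^2 = 1.125
lambda*||prox|| = 8.1795
Total = 9.3045


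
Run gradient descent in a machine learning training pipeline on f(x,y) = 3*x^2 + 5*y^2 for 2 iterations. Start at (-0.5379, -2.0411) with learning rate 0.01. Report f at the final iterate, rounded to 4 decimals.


Gradient descent on f(x,y) = 3*x^2 + 5*y^2.
Starting point: (-0.5379, -2.0411), alpha = 0.01
Step 1: grad_x = 2*3*-0.5379 = -3.2274, grad_y = 2*5*-2.0411 = -20.411
  x_1 = -0.5379 - 0.01*-3.2274 = -0.5056
  y_1 = -2.0411 - 0.01*-20.411 = -1.837
Step 2: grad_x = 2*3*-0.5056 = -3.0338, grad_y = 2*5*-1.837 = -18.3699
  x_2 = -0.5056 - 0.01*-3.0338 = -0.4753
  y_2 = -1.837 - 0.01*-18.3699 = -1.6533
f(-0.4753, -1.6533) = 3*(-0.4753)^2 + 5*(-1.6533)^2 = 14.3446


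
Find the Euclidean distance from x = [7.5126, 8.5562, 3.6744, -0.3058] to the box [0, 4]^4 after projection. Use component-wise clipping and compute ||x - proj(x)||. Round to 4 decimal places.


Project each component onto [0, 4].
clip(7.5126) = 4.0, clip(8.5562) = 4.0, clip(3.6744) = 3.6744, clip(-0.3058) = 0.0
Projection = [4.0, 4.0, 3.6744, 0.0]
Squared diffs: [12.3384, 20.759, 0.0, 0.0935]
Distance = sqrt(33.1909) = 5.7611


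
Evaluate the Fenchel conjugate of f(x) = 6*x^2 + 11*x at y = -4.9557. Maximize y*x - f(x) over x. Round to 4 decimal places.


f*(y) = sup_x {y*x - a*x^2 - b*x} = sup_x {(y-b)*x - a*x^2}
FOC: (y - b) - 2a*x = 0 => x* = (y - b)/(2a)
x* = (-4.9557 - 11)/(2*6) = -1.3296
f*(-4.9557) = (y-b)^2/(4a) = (-4.9557 - 11)^2/(4*6)
= 254.5844/24 = 10.6077


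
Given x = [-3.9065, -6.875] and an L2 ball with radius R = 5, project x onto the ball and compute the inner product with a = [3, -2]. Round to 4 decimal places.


Step 1: Compute ||x|| (intermediates to 6 decimals).
||x|| = sqrt((-3.9065)^2 + (-6.875)^2) = 7.907362
Step 2: Project.
Since ||x|| > R, scale = R/||x|| = 5/7.907362 = 0.632322, proj(x) = scale * x
proj(x) = [-2.470166, -4.347214]
Step 3: Dot product.
a^T * proj(x) = 3*(-2.470166) - 2*(-4.347214) = 1.2839


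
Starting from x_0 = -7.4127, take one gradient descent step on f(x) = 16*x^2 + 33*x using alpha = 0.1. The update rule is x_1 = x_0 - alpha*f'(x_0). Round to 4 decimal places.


We compute the gradient at x_0 and apply the update.
f'(x) = 32*x + 33
f'(-7.4127) = 32*-7.4127 + 33 = -204.2064
x_1 = -7.4127 - 0.1*-204.2064 = 13.0079


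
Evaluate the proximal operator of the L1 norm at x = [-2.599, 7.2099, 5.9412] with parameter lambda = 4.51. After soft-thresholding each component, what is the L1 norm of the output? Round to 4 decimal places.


Soft-thresholding with lambda = 4.51:
prox(-2.599) = sign(-2.599)*max(|-2.599| - 4.51, 0) = 0.0
prox(7.2099) = sign(7.2099)*max(|7.2099| - 4.51, 0) = 2.6999
prox(5.9412) = sign(5.9412)*max(|5.9412| - 4.51, 0) = 1.4312
prox(x) = [0.0, 2.6999, 1.4312]
||prox(x)||_1 = 0.0 + 2.6999 + 1.4312 = 4.1311


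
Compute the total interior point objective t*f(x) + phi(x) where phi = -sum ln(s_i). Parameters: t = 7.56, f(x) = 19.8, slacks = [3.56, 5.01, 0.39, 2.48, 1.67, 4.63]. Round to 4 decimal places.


Step 1: Compute log-barrier.
ln values: [1.2698, 1.6114, -0.9416, 0.9083, 0.5128, 1.5326]
phi = -(1.2698 + 1.6114 - 0.9416 + 0.9083 + 0.5128 + 1.5326) = -4.8932
Step 2: Compute augmented objective.
t*f(x) = 7.56*19.8 = 149.688
Total = 149.688 - 4.8932 = 144.7948


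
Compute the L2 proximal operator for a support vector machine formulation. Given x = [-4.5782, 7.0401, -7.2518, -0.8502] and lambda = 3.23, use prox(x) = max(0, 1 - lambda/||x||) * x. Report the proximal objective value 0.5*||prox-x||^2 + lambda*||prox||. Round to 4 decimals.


Step 1: Compute ||x||.
||x|| = 11.1281
Step 2: Compute scaling factor.
scale = max(0, 1 - 3.23/11.1281) = 0.7097
Step 3: prox(x) = [-3.2493, 4.9967, -5.1469, -0.6034]
||prox(x)|| = 7.8981
Step 4: Proximal objective.
0.5*||prox-x||^2 = 5.2165
lambda*||prox|| = 25.5109
Total = 30.7273


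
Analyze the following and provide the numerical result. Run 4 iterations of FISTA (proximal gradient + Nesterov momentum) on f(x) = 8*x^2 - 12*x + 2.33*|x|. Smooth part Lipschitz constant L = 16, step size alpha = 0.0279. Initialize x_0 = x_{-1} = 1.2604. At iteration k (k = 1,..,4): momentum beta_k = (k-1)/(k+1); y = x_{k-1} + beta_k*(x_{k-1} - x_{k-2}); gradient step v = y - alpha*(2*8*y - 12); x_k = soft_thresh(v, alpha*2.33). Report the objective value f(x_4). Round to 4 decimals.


FISTA on f(x) = 8*x^2 - 12*x + 2.33*|x|
L = 16, alpha = 0.0279
Iteration 1: beta = 0.0, y = 1.2604 + 0.0*(1.2604 - 1.2604) = 1.2604
  grad(y) = 8.1664, v = y - alpha*grad = 1.0326
  prox(v) = soft_thresh(1.0326, 0.065) = 0.9676
Iteration 2: beta = 0.3333, y = 0.9676 + 0.3333*(0.9676 - 1.2604) = 0.8699
  grad(y) = 1.9189, v = y - alpha*grad = 0.8164
  prox(v) = soft_thresh(0.8164, 0.065) = 0.7514
Iteration 3: beta = 0.5, y = 0.7514 + 0.5*(0.7514 - 0.9676) = 0.6433
  grad(y) = -1.7071, v = y - alpha*grad = 0.6909
  prox(v) = soft_thresh(0.6909, 0.065) = 0.6259
Iteration 4: beta = 0.6, y = 0.6259 + 0.6*(0.6259 - 0.7514) = 0.5507
  grad(y) = -3.1896, v = y - alpha*grad = 0.6396
  prox(v) = soft_thresh(0.6396, 0.065) = 0.5746
f(x_4) = 8*0.5746^2 - 12*0.5746 + 2.33*|0.5746| = -2.9151


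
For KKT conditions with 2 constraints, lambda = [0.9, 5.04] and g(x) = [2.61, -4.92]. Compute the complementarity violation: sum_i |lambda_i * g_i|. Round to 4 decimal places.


KKT complementary slackness check:
lambda_1 * g_1 = 0.9 * 2.61 = 2.349
lambda_2 * g_2 = 5.04 * -4.92 = -24.7968
Total violation = 2.349 + 24.7968 = 27.1458


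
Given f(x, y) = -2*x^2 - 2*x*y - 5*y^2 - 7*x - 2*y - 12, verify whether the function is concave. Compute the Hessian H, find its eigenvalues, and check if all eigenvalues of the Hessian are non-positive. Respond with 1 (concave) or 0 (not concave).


The Hessian of f(x,y) = -2*x^2 - 2*x*y - 5*y^2 - 7*x - 2*y - 12 is:
H = [[-4, -2], [-2, -10]]
Trace = -4 - 10 = -14
Determinant = -4*-10 - (-2)^2 = 36
Discriminant = (-14)^2 - 4*36 = 52.0
Eigenvalues: lambda_1 = -10.6056, lambda_2 = -3.3944
The function is concave.

1


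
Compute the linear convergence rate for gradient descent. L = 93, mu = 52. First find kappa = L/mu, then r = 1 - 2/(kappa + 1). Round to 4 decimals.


Step 1: Compute the condition number.
kappa = L/mu = 93/52 = 1.7885
Step 2: Compute the convergence rate.
r = 1 - 2/(kappa + 1) = 1 - 2*mu/(L + mu) = (L - mu)/(L + mu) = 41/145 = 0.2828


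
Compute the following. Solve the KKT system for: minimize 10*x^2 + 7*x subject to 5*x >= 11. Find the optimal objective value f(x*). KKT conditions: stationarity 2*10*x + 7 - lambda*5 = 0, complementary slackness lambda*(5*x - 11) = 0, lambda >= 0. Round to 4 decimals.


Step 1: Try lambda = 0 (constraint inactive).
x_unc = -7/(2*10) = -0.35
Check: 5*-0.35 = -1.75 < 11 -- violated!
Step 2: Constraint must be active: 5*x = 11
x* = 11/5 = 2.2
lambda = (2*10*2.2 + 7)/5 = 10.2
Step 3: Compute optimal value.
f(x*) = 10*2.2^2 + 7*2.2 = 63.8


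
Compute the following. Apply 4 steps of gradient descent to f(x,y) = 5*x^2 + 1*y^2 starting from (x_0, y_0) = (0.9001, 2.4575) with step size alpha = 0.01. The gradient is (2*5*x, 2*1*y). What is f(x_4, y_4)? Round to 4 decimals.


Gradient descent on f(x,y) = 5*x^2 + 1*y^2.
Starting point: (0.9001, 2.4575), alpha = 0.01
Step 1: grad_x = 2*5*0.9001 = 9.001, grad_y = 2*1*2.4575 = 4.915
  x_1 = 0.9001 - 0.01*9.001 = 0.8101
  y_1 = 2.4575 - 0.01*4.915 = 2.4084
Step 2: grad_x = 2*5*0.8101 = 8.1009, grad_y = 2*1*2.4084 = 4.8167
  x_2 = 0.8101 - 0.01*8.1009 = 0.7291
  y_2 = 2.4084 - 0.01*4.8167 = 2.3602
Step 3: grad_x = 2*5*0.7291 = 7.2908, grad_y = 2*1*2.3602 = 4.7204
  x_3 = 0.7291 - 0.01*7.2908 = 0.6562
  y_3 = 2.3602 - 0.01*4.7204 = 2.313
Step 4: grad_x = 2*5*0.6562 = 6.5617, grad_y = 2*1*2.313 = 4.626
  x_4 = 0.6562 - 0.01*6.5617 = 0.5906
  y_4 = 2.313 - 0.01*4.626 = 2.2667
f(0.5906, 2.2667) = 5*0.5906^2 + 1*2.2667^2 = 6.8818


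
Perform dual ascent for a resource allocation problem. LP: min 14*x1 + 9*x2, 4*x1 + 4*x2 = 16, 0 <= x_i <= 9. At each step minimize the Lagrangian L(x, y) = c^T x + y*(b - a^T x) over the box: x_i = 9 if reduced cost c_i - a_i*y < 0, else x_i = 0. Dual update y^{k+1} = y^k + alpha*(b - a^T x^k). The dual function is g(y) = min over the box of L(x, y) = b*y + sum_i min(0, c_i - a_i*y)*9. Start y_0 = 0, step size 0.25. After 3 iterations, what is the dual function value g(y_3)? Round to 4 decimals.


Dual ascent for LP: min 14*x1 + 9*x2, 4*x1 + 4*x2 = 16, 0 <= x_i <= 9
Step 1: y^k = 0.0, reduced costs: (14.0, 9.0)
  x^k = (0.0, 0.0), subgradient = b - a^T x = 16.0
  y^{k+1} = 0.0 + 0.25*16.0 = 4.0
Step 2: y^k = 4.0, reduced costs: (-2.0, -7.0)
  x^k = (9.0, 9.0), subgradient = b - a^T x = -56.0
  y^{k+1} = 4.0 + 0.25*-56.0 = -10.0
Step 3: y^k = -10.0, reduced costs: (54.0, 49.0)
  x^k = (0.0, 0.0), subgradient = b - a^T x = 16.0
  y^{k+1} = -10.0 + 0.25*16.0 = -6.0
Dual objective at y_3 = -6.0: reduced costs (38.0, 33.0), box minimizer x = (0.0, 0.0)
g(y_3) = b*y + (c1 - a1*y)*x1 + (c2 - a2*y)*x2 = 16*(-6.0) + 38.0*0.0 + 33.0*0.0 = -96.0 + 0.0 + 0.0 = -96.0


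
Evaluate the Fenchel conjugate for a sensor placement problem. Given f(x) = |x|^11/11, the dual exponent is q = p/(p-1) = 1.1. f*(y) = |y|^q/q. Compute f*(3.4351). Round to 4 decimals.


The conjugate exponent q satisfies 1/p + 1/q = 1.
p = 11, so q = 11/(11 - 1) = 1.1
|y|^q = 3.4351^1.1 = 3.8863
f*(3.4351) = 3.8863 / 1.1 = 3.533


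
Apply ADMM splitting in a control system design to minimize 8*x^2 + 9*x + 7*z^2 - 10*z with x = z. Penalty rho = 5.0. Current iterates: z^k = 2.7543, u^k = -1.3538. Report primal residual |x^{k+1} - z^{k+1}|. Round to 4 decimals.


ADMM iteration with rho = 5.0, z^k = 2.7543, u^k = -1.3538
Step 1: x-update.
Minimize 8*x^2 + 9*x + (5.0/2)*(x - 2.7543 - 1.3538)^2
FOC: (2*8 + 5.0)*x = -9 + 5.0*(2.7543 + 1.3538)
x^{k+1} = 0.5495
Step 2: z-update.
Minimize 7*z^2 - 10*z + (5.0/2)*(0.5495 - z - 1.3538)^2
FOC: (2*7 + 5.0)*z = 10 + 5.0*(0.5495 - 1.3538)
z^{k+1} = 0.3147
Step 3: u-update.
u^{k+1} = -1.3538 + 0.5495 - 0.3147 = -1.1189
Step 4: Primal residual = |0.5495 - 0.3147| = 0.2349


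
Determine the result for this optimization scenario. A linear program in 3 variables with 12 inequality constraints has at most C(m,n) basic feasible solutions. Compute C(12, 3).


Each vertex corresponds to some choice of n active constraints out of m, so the number of vertices is at most C(m, n) = m! / (n!(m-n)!).
m = 12, n = 3
Numerator: 12 * 11 * 10
Denominator: 3! = 6
C(12, 3) = 220


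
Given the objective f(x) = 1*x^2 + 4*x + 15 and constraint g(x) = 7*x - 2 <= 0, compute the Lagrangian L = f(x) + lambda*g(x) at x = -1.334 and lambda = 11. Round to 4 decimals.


Step 1: Evaluate f(x).
f(-1.334) = 1*(-1.334)^2 + 4*(-1.334) + 15 = 11.4436
Step 2: Evaluate g(x).
g(-1.334) = 7*-1.334 - 2 = -11.338
Step 3: Compute Lagrangian.
L = 11.4436 + 11*-11.338 = -113.2744


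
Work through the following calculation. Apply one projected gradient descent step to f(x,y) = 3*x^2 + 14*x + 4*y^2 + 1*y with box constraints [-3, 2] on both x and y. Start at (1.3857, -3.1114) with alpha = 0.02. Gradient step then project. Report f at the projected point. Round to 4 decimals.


Step 1: Compute gradient at (1.3857, -3.1114).
grad_x = 2*3*1.3857 + 14 = 22.3142
grad_y = 2*4*-3.1114 + 1 = -23.8912
Step 2: Gradient step.
x_raw = 1.3857 - 0.02*22.3142 = 0.9394
y_raw = -3.1114 - 0.02*-23.8912 = -2.6336
Step 3: Project onto [-3, 2].
x_proj = clip(0.9394) = 0.9394
y_proj = clip(-2.6336) = -2.6336
Step 4: Evaluate f.
f(0.9394, -2.6336) = 40.9086


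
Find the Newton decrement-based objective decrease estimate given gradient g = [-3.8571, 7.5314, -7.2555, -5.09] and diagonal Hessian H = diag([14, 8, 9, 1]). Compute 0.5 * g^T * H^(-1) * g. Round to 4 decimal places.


Step 1: H is diagonal, so H^(-1) * g = [-0.2755, 0.9414, -0.8062, -5.09].
Step 2: g^T H^(-1) g = sum_i g_i^2 / H_ii
  = (-3.8571)^2/14 + (7.5314)^2/8 + (-7.2555)^2/9 + (-5.09)^2/1
  = 1.0627 + 7.0902 + 5.8491 + 25.9081 = 39.9101
Step 3: Objective decrease = 0.5 * g^T H^(-1) g = 19.9551


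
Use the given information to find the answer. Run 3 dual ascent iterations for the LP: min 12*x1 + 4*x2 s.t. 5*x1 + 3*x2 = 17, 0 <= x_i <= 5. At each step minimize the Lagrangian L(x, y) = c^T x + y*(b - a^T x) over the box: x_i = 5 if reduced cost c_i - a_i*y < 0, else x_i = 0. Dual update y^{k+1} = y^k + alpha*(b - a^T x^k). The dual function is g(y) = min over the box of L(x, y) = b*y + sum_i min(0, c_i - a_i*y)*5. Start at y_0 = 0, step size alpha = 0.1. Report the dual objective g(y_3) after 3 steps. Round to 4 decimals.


Dual ascent for LP: min 12*x1 + 4*x2, 5*x1 + 3*x2 = 17, 0 <= x_i <= 5
Step 1: y^k = 0.0, reduced costs: (12.0, 4.0)
  x^k = (0.0, 0.0), subgradient = b - a^T x = 17.0
  y^{k+1} = 0.0 + 0.1*17.0 = 1.7
Step 2: y^k = 1.7, reduced costs: (3.5, -1.1)
  x^k = (0.0, 5.0), subgradient = b - a^T x = 2.0
  y^{k+1} = 1.7 + 0.1*2.0 = 1.9
Step 3: y^k = 1.9, reduced costs: (2.5, -1.7)
  x^k = (0.0, 5.0), subgradient = b - a^T x = 2.0
  y^{k+1} = 1.9 + 0.1*2.0 = 2.1
Dual objective at y_3 = 2.1: reduced costs (1.5, -2.3), box minimizer x = (0.0, 5.0)
g(y_3) = b*y + (c1 - a1*y)*x1 + (c2 - a2*y)*x2 = 17*2.1 + 1.5*0.0 + (-2.3)*5.0 = 35.7 + 0.0 - 11.5 = 24.2


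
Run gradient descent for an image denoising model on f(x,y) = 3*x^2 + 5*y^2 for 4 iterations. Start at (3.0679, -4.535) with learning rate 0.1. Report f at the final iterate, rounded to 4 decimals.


Gradient descent on f(x,y) = 3*x^2 + 5*y^2.
Starting point: (3.0679, -4.535), alpha = 0.1
Step 1: grad_x = 2*3*3.0679 = 18.4074, grad_y = 2*5*-4.535 = -45.35
  x_1 = 3.0679 - 0.1*18.4074 = 1.2272
  y_1 = -4.535 - 0.1*-45.35 = 0.0
Step 2: grad_x = 2*3*1.2272 = 7.363, grad_y = 2*5*0.0 = 0.0
  x_2 = 1.2272 - 0.1*7.363 = 0.4909
  y_2 = 0.0 - 0.1*0.0 = 0.0
Step 3: grad_x = 2*3*0.4909 = 2.9452, grad_y = 2*5*0.0 = 0.0
  x_3 = 0.4909 - 0.1*2.9452 = 0.1963
  y_3 = 0.0 - 0.1*0.0 = 0.0
Step 4: grad_x = 2*3*0.1963 = 1.1781, grad_y = 2*5*0.0 = 0.0
  x_4 = 0.1963 - 0.1*1.1781 = 0.0785
  y_4 = 0.0 - 0.1*0.0 = 0.0
f(0.0785, 0.0) = 3*0.0785^2 + 5*0.0^2 = 0.0185


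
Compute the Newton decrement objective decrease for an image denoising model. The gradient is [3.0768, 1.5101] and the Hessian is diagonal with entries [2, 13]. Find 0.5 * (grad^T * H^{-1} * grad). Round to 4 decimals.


Step 1: H is diagonal, so H^(-1) * g = [1.5384, 0.1162].
Step 2: g^T H^(-1) g = sum_i g_i^2 / H_ii
  = (3.0768)^2/2 + (1.5101)^2/13
  = 4.7333 + 0.1754 = 4.9088
Step 3: Objective decrease = 0.5 * g^T H^(-1) g = 2.4544


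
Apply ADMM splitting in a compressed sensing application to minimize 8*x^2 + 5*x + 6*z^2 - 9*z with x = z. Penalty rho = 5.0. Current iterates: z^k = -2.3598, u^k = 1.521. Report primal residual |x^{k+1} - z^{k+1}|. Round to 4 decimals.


ADMM iteration with rho = 5.0, z^k = -2.3598, u^k = 1.521
Step 1: x-update.
Minimize 8*x^2 + 5*x + (5.0/2)*(x + 2.3598 + 1.521)^2
FOC: (2*8 + 5.0)*x = -5 + 5.0*(-2.3598 - 1.521)
x^{k+1} = -1.1621
Step 2: z-update.
Minimize 6*z^2 - 9*z + (5.0/2)*(-1.1621 - z + 1.521)^2
FOC: (2*6 + 5.0)*z = 9 + 5.0*(-1.1621 + 1.521)
z^{k+1} = 0.635
Step 3: u-update.
u^{k+1} = 1.521 - 1.1621 - 0.635 = -0.2761
Step 4: Primal residual = |-1.1621 - 0.635| = 1.7971


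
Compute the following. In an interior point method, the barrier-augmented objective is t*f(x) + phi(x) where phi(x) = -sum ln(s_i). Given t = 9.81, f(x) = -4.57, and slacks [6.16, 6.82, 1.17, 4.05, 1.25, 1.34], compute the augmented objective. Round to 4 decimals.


Step 1: Compute log-barrier.
ln values: [1.8181, 1.9199, 0.157, 1.3987, 0.2231, 0.2927]
phi = -(1.8181 + 1.9199 + 0.157 + 1.3987 + 0.2231 + 0.2927) = -5.8095
Step 2: Compute augmented objective.
t*f(x) = 9.81*-4.57 = -44.8317
Total = -44.8317 - 5.8095 = -50.6412


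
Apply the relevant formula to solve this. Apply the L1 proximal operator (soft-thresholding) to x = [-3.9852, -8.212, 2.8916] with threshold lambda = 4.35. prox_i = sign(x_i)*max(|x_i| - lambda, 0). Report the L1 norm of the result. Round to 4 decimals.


Soft-thresholding with lambda = 4.35:
prox(-3.9852) = sign(-3.9852)*max(|-3.9852| - 4.35, 0) = 0.0
prox(-8.212) = sign(-8.212)*max(|-8.212| - 4.35, 0) = -3.862
prox(2.8916) = sign(2.8916)*max(|2.8916| - 4.35, 0) = 0.0
prox(x) = [0.0, -3.862, 0.0]
||prox(x)||_1 = 0.0 + 3.862 + 0.0 = 3.862
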